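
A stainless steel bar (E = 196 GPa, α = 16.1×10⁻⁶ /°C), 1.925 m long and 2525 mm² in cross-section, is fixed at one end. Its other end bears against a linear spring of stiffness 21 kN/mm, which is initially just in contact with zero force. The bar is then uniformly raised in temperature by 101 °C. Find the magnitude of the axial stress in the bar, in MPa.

σ ≈ 24.1 MPa (compressive)

Free thermal expansion: δ_free = αΔT L = 16.1×10⁻⁶ × 101 × 1925 = 3.13 mm.
Let P be the compressive force at the spring. The bar shortens elastically by PL/(AE) and the spring compresses by P/k; together these equal δ_free.
P [ L/(AE) + 1/k ] = δ_free → P [ 1925/(2525×196×10³) + 1/(21×10³) ] = 3.13.
P = 3.13 / 5.151×10⁻⁵ = 60770 N.
σ = P/A = 60770/2525 = 24.07 MPa.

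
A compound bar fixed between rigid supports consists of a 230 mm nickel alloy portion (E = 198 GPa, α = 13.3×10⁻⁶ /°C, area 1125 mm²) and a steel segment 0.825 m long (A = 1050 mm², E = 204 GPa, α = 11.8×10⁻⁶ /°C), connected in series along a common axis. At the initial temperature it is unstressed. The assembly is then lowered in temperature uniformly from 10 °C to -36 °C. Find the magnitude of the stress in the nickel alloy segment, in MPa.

σ ≈ 107 MPa (tensile)

If the supports were absent, the total length change would be Σ αᵢΔT Lᵢ = 13.3×10⁻⁶×46×230 + 11.8×10⁻⁶×46×825 = 0.5885 mm.
Since the ends are fixed, an axial force P builds up, equal in every segment, with P · Σ Lᵢ/(AᵢEᵢ) = δ_free.
The series flexibility is Σ Lᵢ/(AᵢEᵢ) = 230/(1125×198×10³) + 825/(1050×204×10³) = 4.884×10⁻⁶ mm/N.
So P = 0.5885 / 4.884×10⁻⁶ = 120.5 kN, tensile.
σ_{nickel alloy} = P / A = 120500 / 1125 = 107.1 MPa.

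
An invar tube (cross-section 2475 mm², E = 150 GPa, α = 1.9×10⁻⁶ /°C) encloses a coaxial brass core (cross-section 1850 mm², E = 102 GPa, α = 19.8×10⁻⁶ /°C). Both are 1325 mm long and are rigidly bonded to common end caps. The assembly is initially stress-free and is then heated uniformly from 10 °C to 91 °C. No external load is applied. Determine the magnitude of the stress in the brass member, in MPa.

σ ≈ 98.1 MPa (compressive)

Both members must finish at the same length. With the larger α, the brass tends to over-expand; the plates restrain it, putting the brass in compression and the invar in tension. With no external load the two internal forces are equal and opposite, magnitude P.
Setting the final lengths equal and cancelling L: (α₁ − α₂)ΔT = P/(A₁E₁) + P/(A₂E₂).
|α₁ − α₂|·ΔT = 17.9×10⁻⁶ × 81 = 0.00145.
1/(A₁E₁) + 1/(A₂E₂) = 1/(2475×150×10³) + 1/(1850×102×10³) = 7.993×10⁻⁹ N⁻¹.
P = 0.00145 / 7.993×10⁻⁹ = 181400 N = 181.4 kN.
σ_{brass} = P/A₂ = 181400/1850 = 98.05 MPa, compressive.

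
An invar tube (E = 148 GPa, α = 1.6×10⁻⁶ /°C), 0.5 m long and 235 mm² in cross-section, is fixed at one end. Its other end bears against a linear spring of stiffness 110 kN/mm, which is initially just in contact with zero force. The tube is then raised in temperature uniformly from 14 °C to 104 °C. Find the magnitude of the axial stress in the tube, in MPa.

Free thermal expansion: δ_free = αΔT L = 1.6×10⁻⁶ × 90 × 500 = 0.072 mm.
With a force P in the spring, the elastic change of the tube is PL/(AE) and that of the spring is P/k; compatibility requires their sum to equal δ_free.
P [ L/(AE) + 1/k ] = δ_free → P [ 500/(235×148×10³) + 1/(110×10³) ] = 0.072.
P = 0.072 / 2.347×10⁻⁵ = 3068 N.
σ = P/A = 3068/235 = 13.06 MPa.

σ ≈ 13.1 MPa (compressive)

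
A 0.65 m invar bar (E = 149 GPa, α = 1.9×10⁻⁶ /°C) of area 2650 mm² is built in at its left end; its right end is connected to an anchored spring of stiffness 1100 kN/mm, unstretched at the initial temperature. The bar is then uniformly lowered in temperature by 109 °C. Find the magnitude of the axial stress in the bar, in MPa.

If the spring were absent the bar would shorten by αΔT L = 1.9×10⁻⁶ × 109 × 650 = 0.1346 mm.
Let P be the tensile force in the spring. The bar extends elastically by PL/(AE) and the spring stretches by P/k; together these equal δ_free.
P [ L/(AE) + 1/k ] = δ_free → P [ 650/(2650×149×10³) + 1/(1100×10³) ] = 0.1346.
P = 0.1346 / 2.555×10⁻⁶ = 52680 N.
σ = P/A = 52680/2650 = 19.88 MPa.

σ ≈ 19.9 MPa (tensile)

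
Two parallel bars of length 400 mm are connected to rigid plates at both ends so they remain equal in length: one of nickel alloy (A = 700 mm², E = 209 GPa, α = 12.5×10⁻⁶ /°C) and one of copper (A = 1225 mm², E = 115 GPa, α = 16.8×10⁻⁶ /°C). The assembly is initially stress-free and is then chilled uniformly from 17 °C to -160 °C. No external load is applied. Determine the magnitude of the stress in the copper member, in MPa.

The copper has the larger α, so on cooling it would change length more than the nickel alloy if both were free. The rigid plates force a common final length, so the copper is put into tension and the nickel alloy into compression, with equal and opposite forces P (no external load).
Compatibility of the two members (thermal + elastic change equal): (α₁ − α₂)ΔT = P·[1/(A₁E₁) + 1/(A₂E₂)].
|α₁ − α₂|·ΔT = 4.3×10⁻⁶ × 177 = 0.0007611.
1/(A₁E₁) + 1/(A₂E₂) = 1/(700×209×10³) + 1/(1225×115×10³) = 1.393×10⁻⁸ N⁻¹.
P = 0.0007611 / 1.393×10⁻⁸ = 54620 N = 54.62 kN.
σ_{copper} = P/A₂ = 54620/1225 = 44.59 MPa, tensile.

σ ≈ 44.6 MPa (tensile)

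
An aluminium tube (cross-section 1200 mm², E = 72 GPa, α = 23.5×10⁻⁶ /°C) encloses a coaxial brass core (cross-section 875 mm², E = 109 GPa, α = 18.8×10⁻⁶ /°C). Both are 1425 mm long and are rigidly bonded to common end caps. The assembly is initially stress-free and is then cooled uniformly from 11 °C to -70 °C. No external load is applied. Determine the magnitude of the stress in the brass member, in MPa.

σ ≈ 19.7 MPa (compressive)

Equilibrium of a rigid end plate with no external load gives equal and opposite internal forces ±P in the two members. Since α_{aluminium} > α_{brass}, cooling drives the aluminium into tension and the brass into compression.
Setting the final lengths equal and cancelling L: (α₁ − α₂)ΔT = P/(A₁E₁) + P/(A₂E₂).
|α₁ − α₂|·ΔT = 4.7×10⁻⁶ × 81 = 0.0003807.
1/(A₁E₁) + 1/(A₂E₂) = 1/(1200×72×10³) + 1/(875×109×10³) = 2.206×10⁻⁸ N⁻¹.
So P = 0.0003807 / 2.206×10⁻⁸ = 17.26 kN.
σ_{brass} = P/A₂ = 17260/875 = 19.72 MPa, compressive.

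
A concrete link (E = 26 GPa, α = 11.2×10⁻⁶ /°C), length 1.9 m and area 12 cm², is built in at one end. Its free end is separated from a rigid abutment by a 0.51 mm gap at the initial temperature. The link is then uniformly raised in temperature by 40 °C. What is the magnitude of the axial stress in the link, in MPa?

Unrestrained expansion: δ_free = αΔT L = 11.2×10⁻⁶ × 40 × 1900 = 0.8512 mm.
After closing the 0.51 mm clearance, 0.8512 − 0.51 = 0.3412 mm of expansion remains to be suppressed by the wall.
Compatibility: PL/(AE) = 0.3412 mm, so σ = P/A = E × (0.3412/1900) = 4.669 MPa.

σ ≈ 4.67 MPa (compressive)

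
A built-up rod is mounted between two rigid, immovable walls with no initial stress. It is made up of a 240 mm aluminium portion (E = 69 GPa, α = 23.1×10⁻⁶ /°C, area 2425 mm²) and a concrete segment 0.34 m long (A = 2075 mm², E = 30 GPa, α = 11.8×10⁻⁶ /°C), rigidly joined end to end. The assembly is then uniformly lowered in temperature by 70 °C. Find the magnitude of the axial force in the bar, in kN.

P ≈ 97 kN (tensile)

Free thermal contraction of the whole bar: Σ αᵢΔT Lᵢ = 23.1×10⁻⁶×70×240 + 11.8×10⁻⁶×70×340 = 0.6689 mm.
Since the ends are fixed, an axial force P builds up, equal in every segment, with P · Σ Lᵢ/(AᵢEᵢ) = δ_free.
The series flexibility is Σ Lᵢ/(AᵢEᵢ) = 240/(2425×69×10³) + 340/(2075×30×10³) = 6.896×10⁻⁶ mm/N.
So P = 0.6689 / 6.896×10⁻⁶ = 97 kN, tensile.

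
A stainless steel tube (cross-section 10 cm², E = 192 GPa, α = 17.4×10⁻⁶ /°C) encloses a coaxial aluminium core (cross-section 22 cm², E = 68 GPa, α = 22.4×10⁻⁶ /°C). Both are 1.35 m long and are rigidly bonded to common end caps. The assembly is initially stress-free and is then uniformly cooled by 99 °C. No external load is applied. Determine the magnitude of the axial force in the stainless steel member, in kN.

Both members must finish at the same length. With the larger α, the aluminium tends to over-contract; the plates restrain it, putting the aluminium in tension and the stainless steel in compression. With no external load the two internal forces are equal and opposite, magnitude P.
Equating the net (thermal + elastic) strains gives |α₁ − α₂|·ΔT = P·[1/(A₁E₁) + 1/(A₂E₂)].
|α₁ − α₂|·ΔT = 5×10⁻⁶ × 99 = 0.000495.
1/(A₁E₁) + 1/(A₂E₂) = 1/(1000×192×10³) + 1/(2200×68×10³) = 1.189×10⁻⁸ N⁻¹.
So P = 0.000495 / 1.189×10⁻⁸ = 41.62 kN.

P ≈ 41.6 kN (compressive in the stainless steel)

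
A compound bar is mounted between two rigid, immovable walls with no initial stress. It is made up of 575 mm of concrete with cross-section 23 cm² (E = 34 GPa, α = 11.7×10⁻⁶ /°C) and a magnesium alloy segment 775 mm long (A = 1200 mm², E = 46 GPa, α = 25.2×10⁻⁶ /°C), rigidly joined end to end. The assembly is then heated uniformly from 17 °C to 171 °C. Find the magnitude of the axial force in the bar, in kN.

P ≈ 189 kN (compressive)

With the walls removed the bar would change length by δ_free = Σ αᵢΔT Lᵢ = 11.7×10⁻⁶×154×575 + 25.2×10⁻⁶×154×775 = 4.044 mm.
Since the ends are fixed, an axial force P builds up, equal in every segment, with P · Σ Lᵢ/(AᵢEᵢ) = δ_free.
Σ Lᵢ/(AᵢEᵢ) = 575/(2300×34×10³) + 775/(1200×46×10³) = 2.139×10⁻⁵ mm/N.
Hence P = δ_free / Σ(L/AE) = 4.044/2.139×10⁻⁵ = 189 kN (compressive).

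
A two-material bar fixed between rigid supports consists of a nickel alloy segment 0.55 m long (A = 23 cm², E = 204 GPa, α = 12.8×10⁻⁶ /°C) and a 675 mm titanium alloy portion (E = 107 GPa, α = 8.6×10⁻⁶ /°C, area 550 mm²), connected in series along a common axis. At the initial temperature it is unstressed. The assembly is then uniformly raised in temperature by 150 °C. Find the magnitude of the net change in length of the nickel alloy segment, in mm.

If the supports were absent, the total length change would be Σ αᵢΔT Lᵢ = 12.8×10⁻⁶×150×550 + 8.6×10⁻⁶×150×675 = 1.927 mm.
Since the ends are fixed, an axial force P builds up, equal in every segment, with P · Σ Lᵢ/(AᵢEᵢ) = δ_free.
The series flexibility is Σ Lᵢ/(AᵢEᵢ) = 550/(2300×204×10³) + 675/(550×107×10³) = 1.264×10⁻⁵ mm/N.
P = 1.927 / 1.264×10⁻⁵ = 152400 N = 152.4 kN, compressive.
For the nickel alloy segment, free thermal change = 12.8×10⁻⁶×150×550 = 1.056 mm and elastic change from P = 152400×550/(2300×204×10³) = 0.1787 mm; these oppose, so the net change is 0.877 mm (segment lengthens).

|ΔL| ≈ 0.877 mm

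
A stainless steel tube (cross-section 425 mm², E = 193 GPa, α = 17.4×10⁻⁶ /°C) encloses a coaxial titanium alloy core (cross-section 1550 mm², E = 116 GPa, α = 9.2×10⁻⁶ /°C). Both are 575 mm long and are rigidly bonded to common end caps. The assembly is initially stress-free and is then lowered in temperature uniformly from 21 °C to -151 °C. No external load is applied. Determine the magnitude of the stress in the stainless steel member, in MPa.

Both members must finish at the same length. With the larger α, the stainless steel tends to over-contract; the plates restrain it, putting the stainless steel in tension and the titanium alloy in compression. With no external load the two internal forces are equal and opposite, magnitude P.
Setting the final lengths equal and cancelling L: (α₁ − α₂)ΔT = P/(A₁E₁) + P/(A₂E₂).
|α₁ − α₂|·ΔT = 8.2×10⁻⁶ × 172 = 0.00141.
1/(A₁E₁) + 1/(A₂E₂) = 1/(425×193×10³) + 1/(1550×116×10³) = 1.775×10⁻⁸ N⁻¹.
So P = 0.00141 / 1.775×10⁻⁸ = 79.45 kN.
σ_{stainless steel} = P/A₁ = 79450/425 = 186.9 MPa, tensile.

σ ≈ 187 MPa (tensile)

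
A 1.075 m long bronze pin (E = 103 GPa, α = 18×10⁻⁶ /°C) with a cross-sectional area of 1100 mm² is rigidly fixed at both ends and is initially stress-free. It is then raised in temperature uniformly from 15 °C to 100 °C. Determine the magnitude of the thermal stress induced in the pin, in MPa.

σ ≈ 158 MPa (compressive)

With length fixed, the mechanical strain must cancel the thermal strain αΔT = 18×10⁻⁶ × 85 = 1530×10⁻⁶.
The stress required to suppress this strain is σ = Eε = 103×10³ × 1530×10⁻⁶ = 157.6 MPa, compressive since the pin is trying to expand.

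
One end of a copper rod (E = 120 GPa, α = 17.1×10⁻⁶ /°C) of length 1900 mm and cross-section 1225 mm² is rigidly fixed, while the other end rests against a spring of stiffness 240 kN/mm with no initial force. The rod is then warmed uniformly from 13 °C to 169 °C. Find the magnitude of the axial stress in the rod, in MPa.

σ ≈ 242 MPa (compressive)

If the spring were absent the rod would lengthen by αΔT L = 17.1×10⁻⁶ × 156 × 1900 = 5.068 mm.
Let P be the compressive force at the spring. The rod shortens elastically by PL/(AE) and the spring compresses by P/k; together these equal δ_free.
P [ L/(AE) + 1/k ] = δ_free → P [ 1900/(1225×120×10³) + 1/(240×10³) ] = 5.068.
P = 5.068 / 1.709×10⁻⁵ = 296500 N.
σ = P/A = 296500/1225 = 242.1 MPa.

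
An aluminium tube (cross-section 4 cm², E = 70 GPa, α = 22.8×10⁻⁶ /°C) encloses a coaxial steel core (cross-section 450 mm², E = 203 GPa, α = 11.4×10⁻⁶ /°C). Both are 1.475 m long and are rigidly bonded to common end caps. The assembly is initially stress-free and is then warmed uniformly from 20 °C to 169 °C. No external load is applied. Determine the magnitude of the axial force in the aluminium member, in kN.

Both members must finish at the same length. With the larger α, the aluminium tends to over-expand; the plates restrain it, putting the aluminium in compression and the steel in tension. With no external load the two internal forces are equal and opposite, magnitude P.
Setting the final lengths equal and cancelling L: (α₁ − α₂)ΔT = P/(A₁E₁) + P/(A₂E₂).
|α₁ − α₂|·ΔT = 11.4×10⁻⁶ × 149 = 0.001699.
1/(A₁E₁) + 1/(A₂E₂) = 1/(400×70×10³) + 1/(450×203×10³) = 4.666×10⁻⁸ N⁻¹.
So P = 0.001699 / 4.666×10⁻⁸ = 36.4 kN.

P ≈ 36.4 kN (compressive in the aluminium)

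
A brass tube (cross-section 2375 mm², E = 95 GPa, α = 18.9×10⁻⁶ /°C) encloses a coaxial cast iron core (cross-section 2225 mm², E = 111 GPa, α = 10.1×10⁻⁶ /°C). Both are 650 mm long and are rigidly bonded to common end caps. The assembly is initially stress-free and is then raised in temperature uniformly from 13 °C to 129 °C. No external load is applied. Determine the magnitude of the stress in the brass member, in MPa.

Both members must finish at the same length. With the larger α, the brass tends to over-expand; the plates restrain it, putting the brass in compression and the cast iron in tension. With no external load the two internal forces are equal and opposite, magnitude P.
Equating the net (thermal + elastic) strains gives |α₁ − α₂|·ΔT = P·[1/(A₁E₁) + 1/(A₂E₂)].
|α₁ − α₂|·ΔT = 8.8×10⁻⁶ × 116 = 0.001021.
1/(A₁E₁) + 1/(A₂E₂) = 1/(2375×95×10³) + 1/(2225×111×10³) = 8.481×10⁻⁹ N⁻¹.
P = 0.001021 / 8.481×10⁻⁹ = 120400 N = 120.4 kN.
σ_{brass} = P/A₁ = 120400/2375 = 50.68 MPa, compressive.

σ ≈ 50.7 MPa (compressive)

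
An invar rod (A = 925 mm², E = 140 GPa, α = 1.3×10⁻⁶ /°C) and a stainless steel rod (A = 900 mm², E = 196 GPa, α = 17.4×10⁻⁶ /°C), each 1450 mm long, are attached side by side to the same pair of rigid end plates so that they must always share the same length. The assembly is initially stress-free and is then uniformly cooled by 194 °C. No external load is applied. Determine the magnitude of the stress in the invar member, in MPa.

Both members must finish at the same length. With the larger α, the stainless steel tends to over-contract; the plates restrain it, putting the stainless steel in tension and the invar in compression. With no external load the two internal forces are equal and opposite, magnitude P.
Equating the net (thermal + elastic) strains gives |α₁ − α₂|·ΔT = P·[1/(A₁E₁) + 1/(A₂E₂)].
|α₁ − α₂|·ΔT = 16.1×10⁻⁶ × 194 = 0.003123.
1/(A₁E₁) + 1/(A₂E₂) = 1/(925×140×10³) + 1/(900×196×10³) = 1.339×10⁻⁸ N⁻¹.
P = 0.003123 / 1.339×10⁻⁸ = 233200 N = 233.2 kN.
σ_{invar} = P/A₁ = 233200/925 = 252.2 MPa, compressive.

σ ≈ 252 MPa (compressive)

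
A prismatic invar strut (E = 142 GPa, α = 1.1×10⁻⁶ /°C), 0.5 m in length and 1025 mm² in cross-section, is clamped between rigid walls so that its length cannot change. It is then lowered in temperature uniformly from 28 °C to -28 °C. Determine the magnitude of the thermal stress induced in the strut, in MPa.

With length fixed, the mechanical strain must cancel the thermal strain αΔT = 1.1×10⁻⁶ × 56 = 61.6×10⁻⁶.
The stress required to suppress this strain is σ = Eε = 142×10³ × 61.6×10⁻⁶ = 8.747 MPa, tensile since the strut is trying to contract.

σ ≈ 8.75 MPa (tensile)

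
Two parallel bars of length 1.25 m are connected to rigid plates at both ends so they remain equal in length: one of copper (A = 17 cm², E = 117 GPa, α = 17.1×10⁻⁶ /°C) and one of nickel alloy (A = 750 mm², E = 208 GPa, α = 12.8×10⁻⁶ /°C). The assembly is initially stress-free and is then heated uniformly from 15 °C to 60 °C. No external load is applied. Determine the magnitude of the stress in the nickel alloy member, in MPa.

The copper has the larger α, so on heating it would change length more than the nickel alloy if both were free. The rigid plates force a common final length, so the copper is put into compression and the nickel alloy into tension, with equal and opposite forces P (no external load).
Equating the net (thermal + elastic) strains gives |α₁ − α₂|·ΔT = P·[1/(A₁E₁) + 1/(A₂E₂)].
|α₁ − α₂|·ΔT = 4.3×10⁻⁶ × 45 = 0.0001935.
1/(A₁E₁) + 1/(A₂E₂) = 1/(1700×117×10³) + 1/(750×208×10³) = 1.144×10⁻⁸ N⁻¹.
So P = 0.0001935 / 1.144×10⁻⁸ = 16.92 kN.
σ_{nickel alloy} = P/A₂ = 16920/750 = 22.56 MPa, tensile.

σ ≈ 22.6 MPa (tensile)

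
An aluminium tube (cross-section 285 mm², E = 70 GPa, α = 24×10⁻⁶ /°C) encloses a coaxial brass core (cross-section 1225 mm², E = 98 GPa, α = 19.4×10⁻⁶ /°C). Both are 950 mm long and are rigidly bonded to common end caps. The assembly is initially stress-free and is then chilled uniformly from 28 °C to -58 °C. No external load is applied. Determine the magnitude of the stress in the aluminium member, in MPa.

σ ≈ 23.7 MPa (tensile)

The aluminium has the larger α, so on cooling it would change length more than the brass if both were free. The rigid plates force a common final length, so the aluminium is put into tension and the brass into compression, with equal and opposite forces P (no external load).
Compatibility of the two members (thermal + elastic change equal): (α₁ − α₂)ΔT = P·[1/(A₁E₁) + 1/(A₂E₂)].
|α₁ − α₂|·ΔT = 4.6×10⁻⁶ × 86 = 0.0003956.
1/(A₁E₁) + 1/(A₂E₂) = 1/(285×70×10³) + 1/(1225×98×10³) = 5.846×10⁻⁸ N⁻¹.
P = 0.0003956 / 5.846×10⁻⁸ = 6768 N = 6.768 kN.
σ_{aluminium} = P/A₁ = 6768/285 = 23.75 MPa, tensile.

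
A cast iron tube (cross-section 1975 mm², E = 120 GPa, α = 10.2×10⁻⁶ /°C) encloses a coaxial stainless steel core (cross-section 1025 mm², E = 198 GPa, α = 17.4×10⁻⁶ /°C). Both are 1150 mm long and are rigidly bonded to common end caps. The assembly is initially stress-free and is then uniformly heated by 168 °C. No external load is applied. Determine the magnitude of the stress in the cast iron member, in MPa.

Both members must finish at the same length. With the larger α, the stainless steel tends to over-expand; the plates restrain it, putting the stainless steel in compression and the cast iron in tension. With no external load the two internal forces are equal and opposite, magnitude P.
Setting the final lengths equal and cancelling L: (α₁ − α₂)ΔT = P/(A₁E₁) + P/(A₂E₂).
|α₁ − α₂|·ΔT = 7.2×10⁻⁶ × 168 = 0.00121.
1/(A₁E₁) + 1/(A₂E₂) = 1/(1975×120×10³) + 1/(1025×198×10³) = 9.147×10⁻⁹ N⁻¹.
So P = 0.00121 / 9.147×10⁻⁹ = 132.2 kN.
σ_{cast iron} = P/A₁ = 132200/1975 = 66.96 MPa, tensile.

σ ≈ 67 MPa (tensile)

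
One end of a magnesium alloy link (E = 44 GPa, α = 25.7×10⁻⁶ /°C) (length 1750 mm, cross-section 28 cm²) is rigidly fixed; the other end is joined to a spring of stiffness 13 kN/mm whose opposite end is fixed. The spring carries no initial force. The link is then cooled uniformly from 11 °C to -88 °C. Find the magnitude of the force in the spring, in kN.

The unrestrained thermal change is αΔT L = 25.7×10⁻⁶ × 99 × 1750 = 4.453 mm.
With a force P in the spring, the elastic change of the link is PL/(AE) and that of the spring is P/k; compatibility requires their sum to equal δ_free.
So P = δ_free / [L/(AE) + 1/k] = 4.453 / [ 1750/(2800×44×10³) + 1/(13×10³) ].
P = 4.453 / 9.113×10⁻⁵ = 48860 N.

P ≈ 48.9 kN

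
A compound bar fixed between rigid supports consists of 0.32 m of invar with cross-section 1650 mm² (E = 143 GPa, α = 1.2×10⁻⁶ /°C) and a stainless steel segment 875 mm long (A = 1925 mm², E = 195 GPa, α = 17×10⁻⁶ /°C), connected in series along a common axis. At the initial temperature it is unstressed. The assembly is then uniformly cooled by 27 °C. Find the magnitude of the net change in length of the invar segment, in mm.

|ΔL| ≈ 0.141 mm

If the supports were absent, the total length change would be Σ αᵢΔT Lᵢ = 1.2×10⁻⁶×27×320 + 17×10⁻⁶×27×875 = 0.412 mm.
The walls prevent any net length change, so an axial force P (same in every segment) develops. Compatibility: P · Σ Lᵢ/(AᵢEᵢ) = δ_free.
Σ Lᵢ/(AᵢEᵢ) = 320/(1650×143×10³) + 875/(1925×195×10³) = 3.687×10⁻⁶ mm/N.
P = 0.412 / 3.687×10⁻⁶ = 111700 N = 111.7 kN, tensile.
For the invar segment, free thermal change = 1.2×10⁻⁶×27×320 = 0.01037 mm and elastic change from P = 111700×320/(1650×143×10³) = 0.1515 mm; these oppose, so the net change is 0.141 mm (segment lengthens).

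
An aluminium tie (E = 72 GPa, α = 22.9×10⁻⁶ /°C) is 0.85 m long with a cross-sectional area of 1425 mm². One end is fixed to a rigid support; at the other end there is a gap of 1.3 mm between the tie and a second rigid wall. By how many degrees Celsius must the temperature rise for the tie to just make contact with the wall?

The gap closes when αΔT L = 1.3 mm, since the tie is still unstressed at that instant.
ΔT = 1.3 / (22.9×10⁻⁶ × 850) = 66.79 °C.

ΔT ≈ 66.8 °C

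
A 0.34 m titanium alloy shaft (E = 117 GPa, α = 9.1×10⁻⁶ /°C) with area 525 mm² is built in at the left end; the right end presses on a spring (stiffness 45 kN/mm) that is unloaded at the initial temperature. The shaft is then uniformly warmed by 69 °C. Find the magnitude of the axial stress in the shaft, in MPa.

σ ≈ 14.6 MPa (compressive)

If the spring were absent the shaft would lengthen by αΔT L = 9.1×10⁻⁶ × 69 × 340 = 0.2135 mm.
Let P be the compressive force at the spring. The shaft shortens elastically by PL/(AE) and the spring compresses by P/k; together these equal δ_free.
So P = δ_free / [L/(AE) + 1/k] = 0.2135 / [ 340/(525×117×10³) + 1/(45×10³) ].
P = 0.2135 / 2.776×10⁻⁵ = 7691 N.
σ = P/A = 7691/525 = 14.65 MPa.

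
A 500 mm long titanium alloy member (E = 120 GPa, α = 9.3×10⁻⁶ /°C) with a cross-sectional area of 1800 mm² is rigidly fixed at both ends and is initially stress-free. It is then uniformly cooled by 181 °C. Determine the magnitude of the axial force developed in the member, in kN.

The ends cannot move, so σ = EαΔT = 120×10³ × 9.3×10⁻⁶ × 181 = 202 MPa.
Then P = σA = 202 × 1800 mm² = 363.6 kN, tensile.

P ≈ 364 kN (tensile)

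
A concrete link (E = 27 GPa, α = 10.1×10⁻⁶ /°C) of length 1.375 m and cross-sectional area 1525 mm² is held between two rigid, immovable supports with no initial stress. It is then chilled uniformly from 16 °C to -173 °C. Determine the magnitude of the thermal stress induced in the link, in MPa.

Because both ends are immovable the net strain is zero, and the suppressed thermal strain is αΔT = 10.1×10⁻⁶ × 189 = 1908.9×10⁻⁶.
The stress required to suppress this strain is σ = Eε = 27×10³ × 1908.9×10⁻⁶ = 51.54 MPa, tensile since the link is trying to contract.

σ ≈ 51.5 MPa (tensile)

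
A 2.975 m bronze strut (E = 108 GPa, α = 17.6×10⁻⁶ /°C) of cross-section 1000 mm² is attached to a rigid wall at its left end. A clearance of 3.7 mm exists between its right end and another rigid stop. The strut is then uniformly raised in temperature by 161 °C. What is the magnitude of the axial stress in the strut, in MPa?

Free thermal elongation = αΔT L = 17.6×10⁻⁶ × 161 × 2975 = 8.43 mm.
After closing the 3.7 mm clearance, 8.43 − 3.7 = 4.73 mm of expansion remains to be suppressed by the wall.
Compatibility: PL/(AE) = 4.73 mm, so σ = P/A = E × (4.73/2975) = 171.7 MPa.

σ ≈ 172 MPa (compressive)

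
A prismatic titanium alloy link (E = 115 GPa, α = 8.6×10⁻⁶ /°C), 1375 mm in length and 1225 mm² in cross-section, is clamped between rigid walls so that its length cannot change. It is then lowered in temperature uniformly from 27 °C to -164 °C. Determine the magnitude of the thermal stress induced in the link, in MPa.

Because both ends are immovable the net strain is zero, and the suppressed thermal strain is αΔT = 8.6×10⁻⁶ × 191 = 1642.6×10⁻⁶.
σ = EαΔT = 115×10³ × 8.6×10⁻⁶ × 191 = 188.9 MPa (tensile; the link is trying to contract).

σ ≈ 189 MPa (tensile)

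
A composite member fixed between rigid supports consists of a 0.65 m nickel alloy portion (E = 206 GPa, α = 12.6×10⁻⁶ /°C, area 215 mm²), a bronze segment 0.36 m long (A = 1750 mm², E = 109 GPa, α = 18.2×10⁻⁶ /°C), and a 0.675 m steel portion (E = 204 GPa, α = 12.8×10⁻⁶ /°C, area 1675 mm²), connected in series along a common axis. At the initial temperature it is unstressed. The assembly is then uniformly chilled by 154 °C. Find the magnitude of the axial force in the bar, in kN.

With the walls removed the bar would change length by δ_free = Σ αᵢΔT Lᵢ = 12.6×10⁻⁶×154×650 + 18.2×10⁻⁶×154×360 + 12.8×10⁻⁶×154×675 = 3.601 mm.
The rigid supports impose zero overall length change; the single axial force P common to all segments must satisfy P Σ Lᵢ/(AᵢEᵢ) = δ_free.
The series flexibility is Σ Lᵢ/(AᵢEᵢ) = 650/(215×206×10³) + 360/(1750×109×10³) + 675/(1675×204×10³) = 1.854×10⁻⁵ mm/N.
Hence P = δ_free / Σ(L/AE) = 3.601/1.854×10⁻⁵ = 194.2 kN (tensile).

P ≈ 194 kN (tensile)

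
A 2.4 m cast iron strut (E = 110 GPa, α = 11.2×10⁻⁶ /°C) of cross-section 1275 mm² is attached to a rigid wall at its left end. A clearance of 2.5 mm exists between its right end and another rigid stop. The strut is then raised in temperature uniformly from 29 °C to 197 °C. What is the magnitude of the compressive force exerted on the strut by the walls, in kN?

Free thermal elongation = αΔT L = 11.2×10⁻⁶ × 168 × 2400 = 4.516 mm.
This exceeds the 2.5 mm gap, so the wall pushes back. The portion of expansion that must be recovered elastically is δ_free − gap = 4.516 − 2.5 = 2.016 mm.
Compatibility: PL/(AE) = 2.016 mm, so σ = P/A = E × (2.016/2400) = 92.39 MPa.
Force on the wall = σA = 92.39 × 1275 mm² = 117.8 kN.

P ≈ 118 kN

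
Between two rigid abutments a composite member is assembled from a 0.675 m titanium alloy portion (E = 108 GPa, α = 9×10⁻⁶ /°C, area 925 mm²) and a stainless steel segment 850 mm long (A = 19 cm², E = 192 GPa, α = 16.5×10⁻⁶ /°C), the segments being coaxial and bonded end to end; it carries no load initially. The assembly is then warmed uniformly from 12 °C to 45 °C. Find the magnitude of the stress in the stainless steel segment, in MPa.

σ ≈ 38.4 MPa (compressive)

Free thermal expansion of the whole bar: Σ αᵢΔT Lᵢ = 9×10⁻⁶×33×675 + 16.5×10⁻⁶×33×850 = 0.6633 mm.
The walls prevent any net length change, so an axial force P (same in every segment) develops. Compatibility: P · Σ Lᵢ/(AᵢEᵢ) = δ_free.
The series flexibility is Σ Lᵢ/(AᵢEᵢ) = 675/(925×108×10³) + 850/(1900×192×10³) = 9.087×10⁻⁶ mm/N.
P = 0.6633 / 9.087×10⁻⁶ = 73000 N = 73 kN, compressive.
σ_{stainless steel} = P / A = 73000 / 1900 = 38.42 MPa.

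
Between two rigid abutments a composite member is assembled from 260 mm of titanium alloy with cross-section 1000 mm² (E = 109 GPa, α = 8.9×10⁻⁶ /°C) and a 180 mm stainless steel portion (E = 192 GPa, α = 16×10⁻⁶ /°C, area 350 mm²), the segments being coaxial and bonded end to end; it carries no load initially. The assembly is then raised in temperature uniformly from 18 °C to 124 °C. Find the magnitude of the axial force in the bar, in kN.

P ≈ 109 kN (compressive)

If the supports were absent, the total length change would be Σ αᵢΔT Lᵢ = 8.9×10⁻⁶×106×260 + 16×10⁻⁶×106×180 = 0.5506 mm.
Since the ends are fixed, an axial force P builds up, equal in every segment, with P · Σ Lᵢ/(AᵢEᵢ) = δ_free.
The series flexibility is Σ Lᵢ/(AᵢEᵢ) = 260/(1000×109×10³) + 180/(350×192×10³) = 5.064×10⁻⁶ mm/N.
P = 0.5506 / 5.064×10⁻⁶ = 108700 N = 108.7 kN, compressive.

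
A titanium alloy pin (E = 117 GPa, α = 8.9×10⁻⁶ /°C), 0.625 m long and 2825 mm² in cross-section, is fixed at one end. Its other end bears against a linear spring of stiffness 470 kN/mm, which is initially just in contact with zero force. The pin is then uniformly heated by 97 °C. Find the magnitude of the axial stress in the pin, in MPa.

σ ≈ 47.5 MPa (compressive)

The unrestrained thermal change is αΔT L = 8.9×10⁻⁶ × 97 × 625 = 0.5396 mm.
With a force P in the spring, the elastic change of the pin is PL/(AE) and that of the spring is P/k; compatibility requires their sum to equal δ_free.
So P = δ_free / [L/(AE) + 1/k] = 0.5396 / [ 625/(2825×117×10³) + 1/(470×10³) ].
P = 0.5396 / 4.019×10⁻⁶ = 134300 N.
σ = P/A = 134300/2825 = 47.53 MPa.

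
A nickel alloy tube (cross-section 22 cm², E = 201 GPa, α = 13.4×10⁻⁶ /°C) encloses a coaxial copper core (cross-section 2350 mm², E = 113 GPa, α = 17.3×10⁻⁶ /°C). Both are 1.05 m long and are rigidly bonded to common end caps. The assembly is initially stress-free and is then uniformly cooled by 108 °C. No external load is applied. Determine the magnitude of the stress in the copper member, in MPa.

σ ≈ 29.7 MPa (tensile)

The copper has the larger α, so on cooling it would change length more than the nickel alloy if both were free. The rigid plates force a common final length, so the copper is put into tension and the nickel alloy into compression, with equal and opposite forces P (no external load).
Compatibility of the two members (thermal + elastic change equal): (α₁ − α₂)ΔT = P·[1/(A₁E₁) + 1/(A₂E₂)].
|α₁ − α₂|·ΔT = 3.9×10⁻⁶ × 108 = 0.0004212.
1/(A₁E₁) + 1/(A₂E₂) = 1/(2200×201×10³) + 1/(2350×113×10³) = 6.027×10⁻⁹ N⁻¹.
P = 0.0004212 / 6.027×10⁻⁹ = 69880 N = 69.88 kN.
σ_{copper} = P/A₂ = 69880/2350 = 29.74 MPa, tensile.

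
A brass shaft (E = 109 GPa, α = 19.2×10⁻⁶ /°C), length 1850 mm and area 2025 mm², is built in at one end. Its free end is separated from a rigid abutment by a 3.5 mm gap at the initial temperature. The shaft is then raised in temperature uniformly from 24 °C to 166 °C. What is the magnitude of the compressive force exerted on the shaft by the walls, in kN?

P ≈ 184 kN

Unrestrained expansion: δ_free = αΔT L = 19.2×10⁻⁶ × 142 × 1850 = 5.044 mm.
The gap closes (δ_free > 3.5 mm) and the wall then resists a further 5.044 − 3.5 = 1.544 mm of expansion.
Compatibility: PL/(AE) = 1.544 mm, so σ = P/A = E × (1.544/1850) = 90.96 MPa.
P = σA = 90.96 × 2025 = 184.2 kN.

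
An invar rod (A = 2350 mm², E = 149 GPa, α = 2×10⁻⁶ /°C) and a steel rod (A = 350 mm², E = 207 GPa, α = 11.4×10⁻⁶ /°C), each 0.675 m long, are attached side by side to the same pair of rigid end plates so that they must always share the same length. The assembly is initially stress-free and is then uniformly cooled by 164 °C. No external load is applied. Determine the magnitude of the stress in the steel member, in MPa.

Equilibrium of a rigid end plate with no external load gives equal and opposite internal forces ±P in the two members. Since α_{steel} > α_{invar}, cooling drives the steel into tension and the invar into compression.
Compatibility of the two members (thermal + elastic change equal): (α₁ − α₂)ΔT = P·[1/(A₁E₁) + 1/(A₂E₂)].
|α₁ − α₂|·ΔT = 9.4×10⁻⁶ × 164 = 0.001542.
1/(A₁E₁) + 1/(A₂E₂) = 1/(2350×149×10³) + 1/(350×207×10³) = 1.666×10⁻⁸ N⁻¹.
So P = 0.001542 / 1.666×10⁻⁸ = 92.54 kN.
σ_{steel} = P/A₂ = 92540/350 = 264.4 MPa, tensile.

σ ≈ 264 MPa (tensile)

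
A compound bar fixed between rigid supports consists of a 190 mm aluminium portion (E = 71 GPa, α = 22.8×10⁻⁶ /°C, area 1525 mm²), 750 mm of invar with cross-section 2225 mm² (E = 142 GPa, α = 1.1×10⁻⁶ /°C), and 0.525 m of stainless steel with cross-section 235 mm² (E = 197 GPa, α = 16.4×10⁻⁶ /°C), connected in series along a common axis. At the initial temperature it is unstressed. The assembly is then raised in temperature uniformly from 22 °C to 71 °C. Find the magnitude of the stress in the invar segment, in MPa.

σ ≈ 19.6 MPa (compressive)

If the supports were absent, the total length change would be Σ αᵢΔT Lᵢ = 22.8×10⁻⁶×49×190 + 1.1×10⁻⁶×49×750 + 16.4×10⁻⁶×49×525 = 0.6746 mm.
The rigid supports impose zero overall length change; the single axial force P common to all segments must satisfy P Σ Lᵢ/(AᵢEᵢ) = δ_free.
Σ Lᵢ/(AᵢEᵢ) = 190/(1525×71×10³) + 750/(2225×142×10³) + 525/(235×197×10³) = 1.547×10⁻⁵ mm/N.
P = 0.6746 / 1.547×10⁻⁵ = 43610 N = 43.61 kN, compressive.
σ_{invar} = P / A = 43610 / 2225 = 19.6 MPa.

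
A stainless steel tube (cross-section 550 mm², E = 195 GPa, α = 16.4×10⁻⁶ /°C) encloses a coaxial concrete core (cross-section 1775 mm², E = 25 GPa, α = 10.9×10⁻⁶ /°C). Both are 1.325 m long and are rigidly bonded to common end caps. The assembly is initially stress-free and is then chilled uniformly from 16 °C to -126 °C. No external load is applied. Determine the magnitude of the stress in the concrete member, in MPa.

σ ≈ 13.8 MPa (compressive)

The stainless steel has the larger α, so on cooling it would change length more than the concrete if both were free. The rigid plates force a common final length, so the stainless steel is put into tension and the concrete into compression, with equal and opposite forces P (no external load).
Equating the net (thermal + elastic) strains gives |α₁ − α₂|·ΔT = P·[1/(A₁E₁) + 1/(A₂E₂)].
|α₁ − α₂|·ΔT = 5.5×10⁻⁶ × 142 = 0.000781.
1/(A₁E₁) + 1/(A₂E₂) = 1/(550×195×10³) + 1/(1775×25×10³) = 3.186×10⁻⁸ N⁻¹.
P = 0.000781 / 3.186×10⁻⁸ = 24510 N = 24.51 kN.
σ_{concrete} = P/A₂ = 24510/1775 = 13.81 MPa, compressive.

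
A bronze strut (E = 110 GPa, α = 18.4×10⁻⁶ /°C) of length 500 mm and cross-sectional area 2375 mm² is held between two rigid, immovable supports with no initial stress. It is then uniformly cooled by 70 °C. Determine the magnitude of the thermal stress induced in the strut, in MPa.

σ ≈ 142 MPa (tensile)

With length fixed, the mechanical strain must cancel the thermal strain αΔT = 18.4×10⁻⁶ × 70 = 1288×10⁻⁶.
Hence σ = E·αΔT = 110×10³ × 1288×10⁻⁶ = 141.7 MPa, tensile.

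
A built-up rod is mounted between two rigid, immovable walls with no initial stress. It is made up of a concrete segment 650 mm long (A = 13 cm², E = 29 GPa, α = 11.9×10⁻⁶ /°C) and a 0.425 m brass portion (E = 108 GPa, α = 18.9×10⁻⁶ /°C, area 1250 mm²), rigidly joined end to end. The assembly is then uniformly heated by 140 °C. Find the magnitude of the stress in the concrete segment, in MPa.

σ ≈ 83.3 MPa (compressive)

If the supports were absent, the total length change would be Σ αᵢΔT Lᵢ = 11.9×10⁻⁶×140×650 + 18.9×10⁻⁶×140×425 = 2.207 mm.
Since the ends are fixed, an axial force P builds up, equal in every segment, with P · Σ Lᵢ/(AᵢEᵢ) = δ_free.
The series flexibility is Σ Lᵢ/(AᵢEᵢ) = 650/(1300×29×10³) + 425/(1250×108×10³) = 2.039×10⁻⁵ mm/N.
Hence P = δ_free / Σ(L/AE) = 2.207/2.039×10⁻⁵ = 108.3 kN (compressive).
σ_{concrete} = P / A = 108300 / 1300 = 83.28 MPa.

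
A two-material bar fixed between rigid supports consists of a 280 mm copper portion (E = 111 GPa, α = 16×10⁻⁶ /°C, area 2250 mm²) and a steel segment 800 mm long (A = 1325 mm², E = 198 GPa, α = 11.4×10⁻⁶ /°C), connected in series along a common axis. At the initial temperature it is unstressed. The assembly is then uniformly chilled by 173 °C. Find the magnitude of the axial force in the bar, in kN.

Free thermal contraction of the whole bar: Σ αᵢΔT Lᵢ = 16×10⁻⁶×173×280 + 11.4×10⁻⁶×173×800 = 2.353 mm.
The rigid supports impose zero overall length change; the single axial force P common to all segments must satisfy P Σ Lᵢ/(AᵢEᵢ) = δ_free.
Σ Lᵢ/(AᵢEᵢ) = 280/(2250×111×10³) + 800/(1325×198×10³) = 4.17×10⁻⁶ mm/N.
Hence P = δ_free / Σ(L/AE) = 2.353/4.17×10⁻⁶ = 564.2 kN (tensile).

P ≈ 564 kN (tensile)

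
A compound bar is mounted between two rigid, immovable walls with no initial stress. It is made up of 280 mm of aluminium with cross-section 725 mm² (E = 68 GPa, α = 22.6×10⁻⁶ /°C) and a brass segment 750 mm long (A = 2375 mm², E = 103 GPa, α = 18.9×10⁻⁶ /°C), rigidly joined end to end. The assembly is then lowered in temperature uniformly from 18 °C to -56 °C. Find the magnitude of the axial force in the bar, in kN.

Free thermal contraction of the whole bar: Σ αᵢΔT Lᵢ = 22.6×10⁻⁶×74×280 + 18.9×10⁻⁶×74×750 = 1.517 mm.
The rigid supports impose zero overall length change; the single axial force P common to all segments must satisfy P Σ Lᵢ/(AᵢEᵢ) = δ_free.
The series flexibility is Σ Lᵢ/(AᵢEᵢ) = 280/(725×68×10³) + 750/(2375×103×10³) = 8.745×10⁻⁶ mm/N.
Hence P = δ_free / Σ(L/AE) = 1.517/8.745×10⁻⁶ = 173.5 kN (tensile).

P ≈ 173 kN (tensile)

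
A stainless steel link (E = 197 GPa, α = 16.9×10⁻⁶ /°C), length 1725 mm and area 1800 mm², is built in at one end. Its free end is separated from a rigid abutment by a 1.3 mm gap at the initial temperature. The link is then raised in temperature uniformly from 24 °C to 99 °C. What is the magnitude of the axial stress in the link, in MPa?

Unrestrained expansion: δ_free = αΔT L = 16.9×10⁻⁶ × 75 × 1725 = 2.186 mm.
The gap closes (δ_free > 1.3 mm) and the wall then resists a further 2.186 − 1.3 = 0.8864 mm of expansion.
That suppressed elongation corresponds to σ = E·Δ/L = 197×10³ × 0.8864/1725 = 101.2 MPa.

σ ≈ 101 MPa (compressive)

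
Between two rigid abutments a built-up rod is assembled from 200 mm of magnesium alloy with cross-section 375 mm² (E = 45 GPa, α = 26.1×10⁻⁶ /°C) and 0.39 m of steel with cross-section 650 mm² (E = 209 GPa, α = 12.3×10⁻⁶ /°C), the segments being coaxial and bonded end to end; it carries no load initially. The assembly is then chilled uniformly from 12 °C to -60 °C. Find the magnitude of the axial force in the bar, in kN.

If the supports were absent, the total length change would be Σ αᵢΔT Lᵢ = 26.1×10⁻⁶×72×200 + 12.3×10⁻⁶×72×390 = 0.7212 mm.
The walls prevent any net length change, so an axial force P (same in every segment) develops. Compatibility: P · Σ Lᵢ/(AᵢEᵢ) = δ_free.
Σ Lᵢ/(AᵢEᵢ) = 200/(375×45×10³) + 390/(650×209×10³) = 1.472×10⁻⁵ mm/N.
So P = 0.7212 / 1.472×10⁻⁵ = 48.99 kN, tensile.

P ≈ 49 kN (tensile)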